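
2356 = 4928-2572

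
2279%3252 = 2279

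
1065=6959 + -5894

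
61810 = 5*12362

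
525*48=25200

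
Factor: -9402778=-1*2^1*7^1*11^1*61057^1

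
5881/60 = 98 + 1/60 ≈ 98.02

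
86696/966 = 43348/483≈89.75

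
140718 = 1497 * 94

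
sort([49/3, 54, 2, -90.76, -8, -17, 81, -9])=[-90.76, -17, -9, -8, 2, 49/3, 54, 81]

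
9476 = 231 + 9245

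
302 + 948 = 1250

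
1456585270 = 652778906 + 803806364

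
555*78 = 43290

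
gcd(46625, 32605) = 5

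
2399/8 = 299 + 7/8 ≈ 299.88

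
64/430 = 32/215 ≈ 0.149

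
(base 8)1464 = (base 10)820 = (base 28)118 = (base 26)15e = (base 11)686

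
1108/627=1 + 481/627 ≈ 1.77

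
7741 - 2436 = 5305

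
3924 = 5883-1959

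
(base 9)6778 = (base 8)11624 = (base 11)3847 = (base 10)5012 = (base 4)1032110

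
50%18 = 14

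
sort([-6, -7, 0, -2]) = [-7, -6, -2, 0]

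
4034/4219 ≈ 0.956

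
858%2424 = 858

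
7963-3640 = 4323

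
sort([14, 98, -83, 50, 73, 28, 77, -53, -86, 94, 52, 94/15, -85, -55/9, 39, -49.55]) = [-86, -85, -83, -53, -49.55, -55/9, 94/15, 14, 28, 39, 50, 52, 73, 77, 94, 98]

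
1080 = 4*270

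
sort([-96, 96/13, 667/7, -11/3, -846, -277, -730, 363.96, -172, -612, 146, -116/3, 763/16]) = [-846, -730, -612, -277, -172, -96, -116/3, -11/3, 96/13, 763/16, 667/7, 146, 363.96]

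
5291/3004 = 1 + 2287/3004 ≈ 1.76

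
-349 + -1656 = -2005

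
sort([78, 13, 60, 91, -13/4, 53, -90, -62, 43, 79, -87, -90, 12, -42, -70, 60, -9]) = [-90, -90, -87, -70, -62, -42, -9, -13/4, 12, 13, 43, 53, 60, 60, 78, 79, 91]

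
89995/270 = 333+17/54 ≈ 333.31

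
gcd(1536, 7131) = 3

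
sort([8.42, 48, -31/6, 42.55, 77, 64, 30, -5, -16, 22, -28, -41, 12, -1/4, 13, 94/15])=[-41, -28, -16, -31/6, -5, -1/4, 94/15, 8.42, 12, 13, 22, 30, 42.55, 48, 64, 77]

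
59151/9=6572 + 1/3 ≈ 6572.33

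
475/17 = 27+16/17 ≈ 27.94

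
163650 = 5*32730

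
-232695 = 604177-836872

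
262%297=262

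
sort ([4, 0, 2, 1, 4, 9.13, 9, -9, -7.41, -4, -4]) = [-9, -7.41, -4, -4, 0, 1, 2, 4, 4, 9, 9.13]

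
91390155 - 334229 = 91055926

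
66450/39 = 1703 + 11/13 ≈ 1703.85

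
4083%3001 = 1082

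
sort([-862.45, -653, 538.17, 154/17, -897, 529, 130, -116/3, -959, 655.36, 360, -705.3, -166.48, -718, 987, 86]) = [-959, -897, -862.45, -718, -705.3, -653, -166.48, -116/3, 154/17, 86, 130, 360, 529, 538.17, 655.36, 987]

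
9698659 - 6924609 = 2774050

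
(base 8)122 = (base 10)82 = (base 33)2g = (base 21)3j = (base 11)75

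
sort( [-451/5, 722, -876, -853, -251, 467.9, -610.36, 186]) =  [-876, -853, -610.36, -251, -451/5, 186, 467.9, 722]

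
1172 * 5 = 5860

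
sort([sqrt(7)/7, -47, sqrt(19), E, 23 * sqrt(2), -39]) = [-47, -39, sqrt(7)/7, E, sqrt(19), 23 * sqrt(2)]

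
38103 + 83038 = 121141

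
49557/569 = 87 + 54/569 ≈ 87.09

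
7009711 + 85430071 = 92439782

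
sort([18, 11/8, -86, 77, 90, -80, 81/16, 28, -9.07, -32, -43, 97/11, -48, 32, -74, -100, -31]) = [-100, -86, -80, -74, -48, -43, -32, -31, -9.07, 11/8, 81/16, 97/11, 18, 28, 32, 77, 90]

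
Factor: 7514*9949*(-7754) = -1*2^2*13^1*17^2*3877^1*9949^1 = -579664118644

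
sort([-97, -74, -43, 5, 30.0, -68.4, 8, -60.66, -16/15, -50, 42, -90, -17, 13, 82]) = [-97, -90, -74, -68.4, -60.66, -50, -43, -17, -16/15, 5, 8, 13, 30.0, 42, 82]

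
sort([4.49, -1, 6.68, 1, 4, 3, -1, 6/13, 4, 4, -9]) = [-9, -1, -1, 6/13, 1, 3, 4, 4, 4, 4.49, 6.68]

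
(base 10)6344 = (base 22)d28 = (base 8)14310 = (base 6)45212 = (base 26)9a0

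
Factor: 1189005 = 3^1 * 5^1 * 31^1 * 2557^1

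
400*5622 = 2248800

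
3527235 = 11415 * 309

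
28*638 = 17864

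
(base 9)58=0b110101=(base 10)53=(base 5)203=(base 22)29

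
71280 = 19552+51728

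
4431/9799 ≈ 0.452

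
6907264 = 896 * 7709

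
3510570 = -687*(-5110)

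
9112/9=1012 + 4/9 ≈ 1012.44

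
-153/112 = -1-41/112 ≈ -1.37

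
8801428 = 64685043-55883615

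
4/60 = 1/15 ≈ 0.0667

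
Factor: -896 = -1*2^7*7^1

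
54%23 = 8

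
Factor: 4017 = 3^1 * 13^1 * 103^1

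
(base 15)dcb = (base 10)3116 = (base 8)6054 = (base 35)2j1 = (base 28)3r8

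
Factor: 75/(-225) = -1*3^(-1) = -1/3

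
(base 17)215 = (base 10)600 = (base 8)1130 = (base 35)h5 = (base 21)17c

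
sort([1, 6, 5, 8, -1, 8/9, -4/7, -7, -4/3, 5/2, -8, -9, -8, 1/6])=[-9, -8, -8, -7, -4/3, -1, -4/7, 1/6, 8/9, 1, 5/2, 5, 6, 8]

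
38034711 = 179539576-141504865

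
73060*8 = 584480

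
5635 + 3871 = 9506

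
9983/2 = 4991+1/2 = 4991.50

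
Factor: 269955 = 3^2*5^1*7^1*857^1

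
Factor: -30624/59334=-1 * 2^4 * 31^(-1)=-16/31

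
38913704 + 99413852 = 138327556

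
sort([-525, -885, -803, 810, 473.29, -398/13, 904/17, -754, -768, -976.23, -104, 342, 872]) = [-976.23, -885, -803, -768, -754, -525, -104, -398/13, 904/17, 342, 473.29, 810, 872]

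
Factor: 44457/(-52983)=-1 * 3^(-1) * 29^(-1) * 73^1=-73/87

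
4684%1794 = 1096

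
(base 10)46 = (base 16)2e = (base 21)24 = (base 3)1201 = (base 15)31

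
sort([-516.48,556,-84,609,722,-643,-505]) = [-643,-516.48,-505,-84,556,609,722]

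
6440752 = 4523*1424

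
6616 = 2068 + 4548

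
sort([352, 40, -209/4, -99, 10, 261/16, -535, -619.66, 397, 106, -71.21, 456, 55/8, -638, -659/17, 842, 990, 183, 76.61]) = [-638, -619.66, -535, -99, -71.21, -209/4, -659/17, 55/8, 10, 261/16, 40, 76.61, 106, 183, 352, 397, 456, 842, 990]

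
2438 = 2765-327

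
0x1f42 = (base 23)f2l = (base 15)2587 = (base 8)17502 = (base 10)8002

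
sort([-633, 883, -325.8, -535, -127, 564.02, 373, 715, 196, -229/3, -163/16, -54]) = [-633, -535, -325.8, -127, -229/3, -54, -163/16, 196, 373, 564.02, 715, 883]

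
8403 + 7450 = 15853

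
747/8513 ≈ 0.0877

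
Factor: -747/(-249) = 3^1 = 3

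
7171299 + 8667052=15838351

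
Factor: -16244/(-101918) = 2^1*31^1*389^(-1) = 62/389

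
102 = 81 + 21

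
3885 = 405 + 3480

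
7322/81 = 90 + 32/81 ≈ 90.40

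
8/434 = 4/217≈0.0184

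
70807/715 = 99 + 2/65 ≈ 99.03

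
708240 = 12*59020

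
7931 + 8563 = 16494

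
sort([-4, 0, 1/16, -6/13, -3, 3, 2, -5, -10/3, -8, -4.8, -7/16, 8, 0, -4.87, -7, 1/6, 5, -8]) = [-8, -8, -7, -5, -4.87, -4.8, -4, -10/3, -3, -6/13, -7/16, 0, 0, 1/16, 1/6, 2, 3, 5, 8]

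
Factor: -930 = -1 * 2^1 * 3^1 * 5^1 * 31^1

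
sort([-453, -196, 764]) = [-453, -196, 764]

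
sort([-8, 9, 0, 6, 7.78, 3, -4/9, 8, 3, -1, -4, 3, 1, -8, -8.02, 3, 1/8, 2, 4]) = [-8.02, -8, -8, -4, -1, -4/9, 0, 1/8, 1, 2, 3, 3, 3, 3, 4, 6, 7.78, 8, 9]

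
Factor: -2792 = -1*2^3*349^1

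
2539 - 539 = 2000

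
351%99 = 54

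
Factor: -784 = -1*2^4*7^2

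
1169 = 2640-1471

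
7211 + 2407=9618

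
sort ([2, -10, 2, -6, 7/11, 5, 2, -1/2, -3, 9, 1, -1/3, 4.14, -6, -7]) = [-10, -7, -6, -6, -3, -1/2, -1/3, 7/11, 1, 2, 2, 2, 4.14, 5, 9]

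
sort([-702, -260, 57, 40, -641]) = [-702, -641, -260, 40, 57]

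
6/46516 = 3/23258 ≈ 0.000129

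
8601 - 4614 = 3987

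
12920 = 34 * 380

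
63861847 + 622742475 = 686604322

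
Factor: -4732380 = -1*2^2*3^2*5^1*61^1*431^1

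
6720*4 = 26880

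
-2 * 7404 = -14808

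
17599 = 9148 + 8451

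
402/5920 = 201/2960 ≈ 0.0679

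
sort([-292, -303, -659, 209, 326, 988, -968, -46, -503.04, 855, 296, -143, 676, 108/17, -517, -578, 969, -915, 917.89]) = [-968, -915, -659, -578, -517, -503.04, -303, -292, -143, -46, 108/17, 209, 296, 326, 676, 855, 917.89, 969, 988]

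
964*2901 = 2796564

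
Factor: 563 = 563^1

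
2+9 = 11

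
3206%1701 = 1505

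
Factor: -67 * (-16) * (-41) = -1 * 2^4 * 41^1 * 67^1 = -43952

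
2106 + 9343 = 11449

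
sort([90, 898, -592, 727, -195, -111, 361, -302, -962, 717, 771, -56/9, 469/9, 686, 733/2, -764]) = [-962, -764, -592, -302, -195, -111, -56/9, 469/9, 90, 361, 733/2, 686, 717, 727, 771, 898]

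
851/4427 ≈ 0.192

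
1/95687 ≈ 0.0000105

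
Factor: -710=-1*2^1*5^1*71^1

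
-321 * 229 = -73509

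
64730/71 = 911 + 49/71 ≈ 911.69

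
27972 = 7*3996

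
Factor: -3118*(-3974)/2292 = 3^(-1)*191^(-1)*1559^1*1987^1 = 3097733/573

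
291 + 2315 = 2606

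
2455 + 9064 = 11519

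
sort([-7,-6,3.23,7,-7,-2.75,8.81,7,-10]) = [-10,-7,-7,-6,-2.75,3.23,7,7,8.81]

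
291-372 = -81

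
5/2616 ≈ 0.00191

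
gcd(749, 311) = 1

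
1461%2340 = 1461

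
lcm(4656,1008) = 97776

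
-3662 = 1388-5050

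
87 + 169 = 256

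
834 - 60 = 774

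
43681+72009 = 115690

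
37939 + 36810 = 74749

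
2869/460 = 6+109/460 ≈ 6.24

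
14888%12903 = 1985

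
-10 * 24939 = -249390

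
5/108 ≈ 0.0463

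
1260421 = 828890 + 431531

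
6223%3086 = 51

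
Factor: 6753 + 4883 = 2^2*2909^1 = 11636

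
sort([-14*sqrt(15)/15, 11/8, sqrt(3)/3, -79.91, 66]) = [-79.91, -14*sqrt(15)/15, sqrt(3)/3, 11/8, 66]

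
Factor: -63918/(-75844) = 2^(-1)*3^2*53^1*283^(-1) = 477/566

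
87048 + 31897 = 118945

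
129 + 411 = 540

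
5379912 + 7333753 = 12713665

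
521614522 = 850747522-329133000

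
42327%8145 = 1602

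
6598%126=46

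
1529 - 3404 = -1875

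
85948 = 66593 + 19355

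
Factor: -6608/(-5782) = 2^3*7^(-1) = 8/7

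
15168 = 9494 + 5674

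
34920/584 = 4365/73 ≈ 59.79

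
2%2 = 0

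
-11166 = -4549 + -6617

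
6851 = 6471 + 380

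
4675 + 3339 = 8014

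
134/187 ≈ 0.717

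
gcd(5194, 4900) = 98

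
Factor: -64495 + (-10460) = -1 * 3^1 * 5^1 * 19^1 * 263^1 = -74955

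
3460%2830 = 630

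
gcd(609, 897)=3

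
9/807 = 3/269 ≈ 0.0112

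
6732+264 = 6996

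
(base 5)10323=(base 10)713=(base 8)1311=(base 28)pd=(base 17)27g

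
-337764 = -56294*6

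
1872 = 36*52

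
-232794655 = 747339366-980134021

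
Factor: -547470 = -1*2^1*3^2*5^1*7^1*11^1*79^1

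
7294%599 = 106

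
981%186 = 51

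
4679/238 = 19 + 157/238 ≈ 19.66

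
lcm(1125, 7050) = 105750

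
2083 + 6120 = 8203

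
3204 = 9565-6361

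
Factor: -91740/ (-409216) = 2^ (-5) * 3^1 * 5^1 * 11^1 * 23^ (-1) = 165/736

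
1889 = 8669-6780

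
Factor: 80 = 2^4*5^1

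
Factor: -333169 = -1*211^1*1579^1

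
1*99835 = 99835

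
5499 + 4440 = 9939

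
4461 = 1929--2532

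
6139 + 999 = 7138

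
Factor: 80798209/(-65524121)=-1*13^(-1)*5040317^(-1)*80798209^1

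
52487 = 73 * 719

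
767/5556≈0.138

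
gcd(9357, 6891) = 3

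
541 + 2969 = 3510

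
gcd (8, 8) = 8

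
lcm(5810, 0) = 0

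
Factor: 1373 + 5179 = 2^3*3^2*7^1*13^1 = 6552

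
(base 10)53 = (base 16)35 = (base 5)203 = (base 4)311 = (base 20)2d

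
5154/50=2577/25=103.08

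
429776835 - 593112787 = -163335952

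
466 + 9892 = 10358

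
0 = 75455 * 0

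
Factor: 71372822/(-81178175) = -1 * 2^1 * 5^(-2) * 13^(-1) * 67^1 * 249779^(-1) * 532633^1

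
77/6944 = 11/992≈0.0111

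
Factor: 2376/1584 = 2^(-1)*3^1 = 3/2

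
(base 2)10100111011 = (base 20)36j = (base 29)1h5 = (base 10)1339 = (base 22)2gj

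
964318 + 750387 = 1714705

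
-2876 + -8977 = -11853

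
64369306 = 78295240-13925934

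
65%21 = 2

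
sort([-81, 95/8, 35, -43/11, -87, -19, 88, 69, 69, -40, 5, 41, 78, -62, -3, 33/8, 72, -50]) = [-87, -81, -62, -50, -40, -19, -43/11, -3, 33/8, 5, 95/8, 35, 41, 69, 69, 72, 78, 88]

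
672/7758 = 112/1293 ≈ 0.0866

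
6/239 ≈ 0.0251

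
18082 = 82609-64527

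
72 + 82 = 154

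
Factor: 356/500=5^(-3)*89^1=89/125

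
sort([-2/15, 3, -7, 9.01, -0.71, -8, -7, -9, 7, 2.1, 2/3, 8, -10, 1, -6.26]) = [-10, -9, -8, -7, -7, -6.26, -0.71, -2/15, 2/3, 1, 2.1, 3, 7, 8, 9.01]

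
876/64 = 219/16 ≈ 13.69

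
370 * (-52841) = -19551170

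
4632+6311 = 10943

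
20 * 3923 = 78460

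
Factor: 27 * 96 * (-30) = -1 * 2^6 * 3^5 * 5^1 = -77760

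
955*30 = 28650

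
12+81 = 93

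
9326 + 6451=15777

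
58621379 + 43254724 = 101876103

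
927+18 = 945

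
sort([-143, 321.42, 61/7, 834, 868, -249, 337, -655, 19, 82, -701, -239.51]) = [-701, -655, -249, -239.51, -143, 61/7, 19, 82, 321.42, 337, 834, 868]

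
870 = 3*290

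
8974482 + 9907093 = 18881575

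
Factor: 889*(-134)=-1*2^1*7^1*67^1*127^1=-119126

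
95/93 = 1+2/93 ≈ 1.02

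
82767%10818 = 7041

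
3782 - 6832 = -3050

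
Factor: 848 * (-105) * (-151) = 2^4 * 3^1 * 5^1 * 7^1 * 53^1 * 151^1 = 13445040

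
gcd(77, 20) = 1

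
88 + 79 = 167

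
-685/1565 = -137/313 ≈ -0.438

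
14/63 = 2/9 ≈ 0.222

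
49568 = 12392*4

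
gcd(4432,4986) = 554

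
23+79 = 102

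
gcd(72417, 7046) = 1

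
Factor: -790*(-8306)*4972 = 2^4*5^1*11^1*79^1*113^1*4153^1 = 32624971280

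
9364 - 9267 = 97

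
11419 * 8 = 91352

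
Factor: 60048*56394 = 2^5*3^5*13^1*139^1*241^1 = 3386346912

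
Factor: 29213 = 131^1 * 223^1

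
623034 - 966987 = -343953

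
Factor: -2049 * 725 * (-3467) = 3^1 * 5^2 * 29^1 * 683^1 * 3467^1 = 5150315175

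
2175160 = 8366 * 260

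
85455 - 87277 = -1822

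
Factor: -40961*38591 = -1*7^1*37^1*149^1*40961^1 = -1580725951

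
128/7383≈0.0173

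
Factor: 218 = 2^1*109^1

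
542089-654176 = -112087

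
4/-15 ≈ -0.267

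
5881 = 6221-340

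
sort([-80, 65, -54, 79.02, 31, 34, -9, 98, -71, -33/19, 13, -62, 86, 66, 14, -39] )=[-80, -71, -62, -54, -39, -9, -33/19, 13, 14, 31, 34, 65, 66, 79.02, 86, 98] 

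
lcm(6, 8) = 24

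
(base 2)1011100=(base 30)32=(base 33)2q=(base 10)92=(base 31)2u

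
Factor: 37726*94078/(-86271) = -1*2^2*3^(-1)*13^1*17^1*149^(-1)*193^(-1)*1451^1*2767^1 = -3549186628/86271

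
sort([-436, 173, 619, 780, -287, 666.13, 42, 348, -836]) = [-836, -436, -287, 42, 173, 348, 619, 666.13, 780]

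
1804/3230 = 902/1615 ≈ 0.559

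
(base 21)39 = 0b1001000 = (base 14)52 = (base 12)60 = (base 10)72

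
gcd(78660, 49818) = 2622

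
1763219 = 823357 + 939862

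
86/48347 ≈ 0.00178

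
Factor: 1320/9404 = 2^1*3^1*5^1*11^1*2351^(-1) = 330/2351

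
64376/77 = 836 + 4/77 ≈ 836.05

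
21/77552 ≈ 0.000271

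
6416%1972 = 500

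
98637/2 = 49318 + 1/2 = 49318.50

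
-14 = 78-92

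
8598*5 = 42990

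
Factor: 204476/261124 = 17^1*31^1*673^ (-1) = 527/673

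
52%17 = 1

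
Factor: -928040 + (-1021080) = -1 * 2^6 * 5^1 * 6091^1 = -1949120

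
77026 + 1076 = 78102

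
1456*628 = 914368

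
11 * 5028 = 55308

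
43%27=16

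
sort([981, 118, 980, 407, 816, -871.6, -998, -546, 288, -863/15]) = [-998, -871.6, -546, -863/15, 118, 288, 407, 816, 980, 981]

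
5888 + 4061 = 9949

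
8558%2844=26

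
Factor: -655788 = -1*2^2*3^1*7^1*37^1*211^1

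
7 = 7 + 0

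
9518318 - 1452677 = 8065641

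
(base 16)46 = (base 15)4a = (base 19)3d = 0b1000110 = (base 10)70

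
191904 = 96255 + 95649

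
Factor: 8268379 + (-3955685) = 2^1 * 73^1 * 109^1 * 271^1 = 4312694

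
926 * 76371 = 70719546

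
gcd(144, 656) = 16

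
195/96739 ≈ 0.00202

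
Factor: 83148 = 2^2*3^1*13^2*41^1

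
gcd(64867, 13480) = 1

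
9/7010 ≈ 0.00128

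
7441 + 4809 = 12250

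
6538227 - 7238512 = -700285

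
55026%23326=8374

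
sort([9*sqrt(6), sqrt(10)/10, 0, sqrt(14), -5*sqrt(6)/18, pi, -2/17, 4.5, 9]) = [-5*sqrt(6)/18, -2/17, 0, sqrt(10)/10, pi, sqrt(14), 4.5, 9, 9*sqrt(6)]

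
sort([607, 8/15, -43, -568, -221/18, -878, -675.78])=[-878, -675.78, -568, -43, -221/18, 8/15, 607]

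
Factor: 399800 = 2^3*5^2*1999^1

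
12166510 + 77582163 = 89748673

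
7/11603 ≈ 0.000603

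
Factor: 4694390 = 2^1 * 5^1 * 469439^1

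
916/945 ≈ 0.969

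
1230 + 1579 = 2809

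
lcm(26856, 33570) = 134280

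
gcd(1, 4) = 1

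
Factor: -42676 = -1*2^2*47^1*227^1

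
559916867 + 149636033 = 709552900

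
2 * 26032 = 52064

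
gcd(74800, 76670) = 1870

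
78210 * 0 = 0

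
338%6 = 2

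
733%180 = 13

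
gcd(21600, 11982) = 6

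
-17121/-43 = 398 + 7/43 ≈ 398.16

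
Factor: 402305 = 5^1 * 17^1 * 4733^1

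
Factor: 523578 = 2^1*3^1*11^1*7933^1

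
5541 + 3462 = 9003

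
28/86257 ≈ 0.000325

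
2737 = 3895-1158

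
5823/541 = 10 + 413/541 ≈ 10.76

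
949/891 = 1+58/891 ≈ 1.07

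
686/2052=343/1026 ≈ 0.334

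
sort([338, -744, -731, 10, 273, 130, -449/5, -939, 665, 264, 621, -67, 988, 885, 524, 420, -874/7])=[-939, -744, -731, -874/7, -449/5, -67, 10, 130, 264, 273, 338, 420, 524, 621, 665, 885, 988]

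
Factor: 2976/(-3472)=-1*2^1*3^1*7^(-1)=-6/7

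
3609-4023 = -414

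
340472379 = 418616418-78144039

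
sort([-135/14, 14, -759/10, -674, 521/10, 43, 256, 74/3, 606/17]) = [-674, -759/10, -135/14, 14, 74/3, 606/17, 43, 521/10, 256]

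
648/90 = 36/5 = 7.20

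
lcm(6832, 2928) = 20496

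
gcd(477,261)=9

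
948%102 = 30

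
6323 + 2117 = 8440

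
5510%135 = 110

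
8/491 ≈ 0.0163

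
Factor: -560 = -1*2^4*5^1*7^1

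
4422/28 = 2211/14 ≈ 157.93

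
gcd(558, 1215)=9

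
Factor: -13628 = -1 * 2^2 * 3407^1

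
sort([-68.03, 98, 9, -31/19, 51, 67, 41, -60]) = [-68.03, -60, -31/19, 9, 41, 51, 67, 98]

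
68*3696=251328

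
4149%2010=129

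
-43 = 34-77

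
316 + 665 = 981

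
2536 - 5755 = -3219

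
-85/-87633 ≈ 0.000970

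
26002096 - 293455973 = -267453877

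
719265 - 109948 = 609317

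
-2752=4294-7046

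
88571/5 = 17714+1/5 = 17714.20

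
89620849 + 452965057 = 542585906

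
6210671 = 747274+5463397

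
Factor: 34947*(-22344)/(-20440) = 3^3*5^(-1)*7^1*11^1*19^1*73^(-1)*353^1 = 13943853/365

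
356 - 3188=-2832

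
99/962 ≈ 0.103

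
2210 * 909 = 2008890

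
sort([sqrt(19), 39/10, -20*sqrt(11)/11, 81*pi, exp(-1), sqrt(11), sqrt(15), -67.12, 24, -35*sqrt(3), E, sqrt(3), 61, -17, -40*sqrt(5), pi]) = [-40*sqrt(5), -67.12, -35*sqrt(3), -17, -20*sqrt(11)/11, exp(-1), sqrt(3), E, pi, sqrt(11), sqrt(15), 39/10, sqrt(19), 24, 61, 81*pi]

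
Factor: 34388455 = 5^1 * 31^1 * 149^1 * 1489^1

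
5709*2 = 11418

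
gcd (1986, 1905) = 3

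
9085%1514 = 1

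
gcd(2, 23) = 1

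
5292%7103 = 5292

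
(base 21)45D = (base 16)75A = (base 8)3532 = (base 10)1882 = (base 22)3JC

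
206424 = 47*4392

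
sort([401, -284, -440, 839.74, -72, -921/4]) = [-440, -284, -921/4, -72, 401, 839.74]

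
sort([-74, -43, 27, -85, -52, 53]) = [-85, -74, -52, -43, 27, 53]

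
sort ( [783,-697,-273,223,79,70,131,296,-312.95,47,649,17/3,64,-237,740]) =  [-697,-312.95,-273,-237,17/3,47,64,70,79,131,223,296,649,740,783]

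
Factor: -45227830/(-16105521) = 2^1*3^(-1)*5^1*19^(-1)*107^1*983^1*6571^(-1) = 1051810/374547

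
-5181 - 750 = -5931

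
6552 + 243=6795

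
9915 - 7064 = 2851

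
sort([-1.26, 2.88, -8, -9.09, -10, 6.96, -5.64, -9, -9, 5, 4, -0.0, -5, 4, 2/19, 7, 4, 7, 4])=[-10, -9.09, -9, -9, -8, -5.64, -5, -1.26, -0.0, 2/19, 2.88, 4, 4, 4, 4, 5, 6.96, 7, 7]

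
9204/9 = 1022 + 2/3 ≈ 1022.67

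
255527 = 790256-534729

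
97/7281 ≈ 0.0133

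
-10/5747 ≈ -0.00174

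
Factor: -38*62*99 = -1*2^2*3^2*11^1*19^1*31^1 = -233244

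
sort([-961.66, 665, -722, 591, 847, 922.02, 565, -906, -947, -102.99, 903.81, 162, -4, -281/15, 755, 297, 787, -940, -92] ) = [-961.66, -947, -940, -906, -722, -102.99, -92, -281/15, -4, 162, 297, 565, 591, 665, 755, 787, 847, 903.81, 922.02] 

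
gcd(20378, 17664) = 46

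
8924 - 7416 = 1508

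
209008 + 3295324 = 3504332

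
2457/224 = 10 + 31/32 ≈ 10.97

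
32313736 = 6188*5222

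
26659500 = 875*30468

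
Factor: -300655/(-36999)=3^(-2)*5^1*157^1*383^1*4111^(-1)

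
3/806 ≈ 0.00372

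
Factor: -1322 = -1 * 2^1 * 661^1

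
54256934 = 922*58847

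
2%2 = 0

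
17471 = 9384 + 8087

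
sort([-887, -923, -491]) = [-923, -887, -491]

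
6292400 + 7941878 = 14234278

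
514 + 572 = 1086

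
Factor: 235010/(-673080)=-1 * 2^(-2) * 3^(-1) * 79^(-1) * 331^1=-331/948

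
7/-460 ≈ -0.0152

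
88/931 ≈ 0.0945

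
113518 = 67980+45538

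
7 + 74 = 81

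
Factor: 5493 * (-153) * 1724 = -1 * 2^2 * 3^3 * 17^1 * 431^1 * 1831^1 = -1448899596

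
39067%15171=8725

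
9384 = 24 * 391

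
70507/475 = 148 + 207/475≈148.44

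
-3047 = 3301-6348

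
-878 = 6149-7027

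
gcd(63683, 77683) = 1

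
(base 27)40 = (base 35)33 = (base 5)413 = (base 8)154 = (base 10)108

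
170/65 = 34/13 ≈ 2.62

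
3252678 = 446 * 7293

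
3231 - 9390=-6159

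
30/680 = 3/68 ≈ 0.0441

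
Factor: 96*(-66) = -1*2^6*3^2*11^1 = -6336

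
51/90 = 17/30≈0.567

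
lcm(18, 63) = 126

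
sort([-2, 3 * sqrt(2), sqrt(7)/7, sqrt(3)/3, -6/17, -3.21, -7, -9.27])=[-9.27, -7, -3.21, -2, -6/17, sqrt(7)/7, sqrt(3)/3, 3 * sqrt(2)]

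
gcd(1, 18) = 1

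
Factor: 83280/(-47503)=-1*2^4*3^1*5^1*67^(-1)*347^1*709^(-1)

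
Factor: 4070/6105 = 2^1*3^ (-1) = 2/3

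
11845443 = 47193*251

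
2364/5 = 472 + 4/5 = 472.80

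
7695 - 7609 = 86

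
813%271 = 0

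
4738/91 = 52 + 6/91 ≈ 52.07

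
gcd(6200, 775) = 775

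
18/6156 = 1/342 ≈ 0.00292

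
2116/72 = 529/18 ≈ 29.39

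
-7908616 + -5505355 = -13413971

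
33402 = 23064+10338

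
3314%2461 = 853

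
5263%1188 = 511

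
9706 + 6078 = 15784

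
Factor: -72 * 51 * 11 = -1 * 2^3 * 3^3 * 11^1 * 17^1 = -40392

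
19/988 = 1/52 ≈ 0.0192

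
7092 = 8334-1242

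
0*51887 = 0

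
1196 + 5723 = 6919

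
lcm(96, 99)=3168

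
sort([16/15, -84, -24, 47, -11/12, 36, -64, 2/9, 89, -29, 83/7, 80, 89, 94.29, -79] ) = [-84, -79, -64, -29, -24, -11/12, 2/9, 16/15, 83/7, 36, 47, 80, 89, 89, 94.29] 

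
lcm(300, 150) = 300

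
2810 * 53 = 148930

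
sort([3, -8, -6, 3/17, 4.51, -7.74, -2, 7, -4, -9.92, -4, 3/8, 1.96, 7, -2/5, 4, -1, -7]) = [-9.92, -8, -7.74, -7, -6, -4, -4, -2, -1, -2/5, 3/17, 3/8, 1.96, 3, 4, 4.51, 7, 7]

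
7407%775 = 432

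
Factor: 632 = 2^3 * 79^1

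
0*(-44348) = 0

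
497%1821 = 497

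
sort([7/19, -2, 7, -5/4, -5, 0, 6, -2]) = [-5, -2, -2, -5/4, 0, 7/19, 6, 7]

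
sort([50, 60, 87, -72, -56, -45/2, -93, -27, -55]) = [-93, -72, -56, -55, -27, -45/2, 50, 60, 87]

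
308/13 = 23 + 9/13 ≈ 23.69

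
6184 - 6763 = -579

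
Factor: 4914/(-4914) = -1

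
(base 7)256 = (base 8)213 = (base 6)351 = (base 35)3y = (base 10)139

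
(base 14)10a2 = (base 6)21210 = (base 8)5506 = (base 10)2886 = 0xb46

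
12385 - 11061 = 1324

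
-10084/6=-1680 - 2/3 ≈ -1680.67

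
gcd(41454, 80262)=882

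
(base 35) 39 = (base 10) 114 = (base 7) 222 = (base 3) 11020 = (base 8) 162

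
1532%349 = 136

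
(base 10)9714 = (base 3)111022210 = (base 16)25f2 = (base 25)fde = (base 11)7331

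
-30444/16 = -7611/4 = -1902.75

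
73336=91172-17836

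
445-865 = -420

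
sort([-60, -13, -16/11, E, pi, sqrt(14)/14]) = [-60, -13, -16/11, sqrt(14)/14, E, pi]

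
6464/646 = 10 + 2/323 ≈ 10.01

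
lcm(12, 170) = 1020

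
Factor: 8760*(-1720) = -1*2^6*3^1*5^2*43^1*73^1 = -15067200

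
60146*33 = 1984818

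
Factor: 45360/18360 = 2^1*3^1*7^1*17^(-1) = 42/17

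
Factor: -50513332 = -1*2^2*97^1*101^1*1289^1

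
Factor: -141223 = -1*141223^1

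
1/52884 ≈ 0.0000189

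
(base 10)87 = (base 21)43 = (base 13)69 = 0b1010111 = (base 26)39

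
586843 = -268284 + 855127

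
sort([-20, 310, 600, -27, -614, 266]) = [-614, -27, -20, 266, 310, 600]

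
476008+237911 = 713919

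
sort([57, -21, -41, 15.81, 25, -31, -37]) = [-41, -37, -31, -21, 15.81, 25, 57]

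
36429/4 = 9107 + 1/4 = 9107.25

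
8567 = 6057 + 2510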